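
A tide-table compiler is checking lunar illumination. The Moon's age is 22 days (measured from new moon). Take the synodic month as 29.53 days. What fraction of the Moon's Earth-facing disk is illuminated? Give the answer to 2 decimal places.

Elongation θ = 360° × 22/29.53 ≈ 268.2°.
cos 268.2° = (-0.031), so f = (1 − (-0.031))/2 = 0.516.

0.52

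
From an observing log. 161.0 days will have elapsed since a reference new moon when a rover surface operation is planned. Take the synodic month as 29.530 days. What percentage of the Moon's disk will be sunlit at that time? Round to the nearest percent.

Reduce mod P: 161.0 − 5×29.530 = 13.35 d into the current lunation.
The Moon has covered 13.35/29.530 of its cycle, so θ ≈ 360° × 13.35/29.530 = 162.7°.
Illuminated fraction = (1 − cos 162.7°)/2 = (1 − (-0.955))/2 ≈ 0.978, so 98%.

98%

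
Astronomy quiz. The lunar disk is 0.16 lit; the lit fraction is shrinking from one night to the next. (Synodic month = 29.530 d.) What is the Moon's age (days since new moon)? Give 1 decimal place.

Invert f = (1 − cos θ)/2 to get cos θ = 1 − 2(0.16) = 0.680, hence θ₀ = arccos 0.680 = 47.2°.
Since the Moon is past full (waning), take the reflex angle: θ = 360° − 47.2° = 312.8°.
Age = 29.530 × 312.8°/360° ≈ 25.66 days.

25.7 days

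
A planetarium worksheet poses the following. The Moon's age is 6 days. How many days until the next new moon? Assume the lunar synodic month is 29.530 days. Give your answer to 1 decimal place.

The next new moon completes the synodic month: 29.530 − 6 = 23.530 days.

23.5 days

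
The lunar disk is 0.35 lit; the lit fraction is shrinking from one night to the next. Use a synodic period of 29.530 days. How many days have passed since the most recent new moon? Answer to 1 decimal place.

cos θ = 1 − 2f = 0.300, giving a principal value of 72.5°.
A waning Moon lies in 180°–360°, so θ = 360° − 72.5° = 287.5°.
Age = 29.530 × 287.5°/360° ≈ 23.58 days.

23.6 days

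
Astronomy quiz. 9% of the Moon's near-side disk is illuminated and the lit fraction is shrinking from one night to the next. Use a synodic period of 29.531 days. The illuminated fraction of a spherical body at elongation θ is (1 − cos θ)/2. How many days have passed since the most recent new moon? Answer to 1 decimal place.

cos θ = 1 − 2f = 0.820, giving a principal value of 34.9°.
A waning Moon lies in 180°–360°, so θ = 360° − 34.9° = 325.1°.
At 360°/29.531 d per day, 325.1° corresponds to 26.67 days.

26.7 days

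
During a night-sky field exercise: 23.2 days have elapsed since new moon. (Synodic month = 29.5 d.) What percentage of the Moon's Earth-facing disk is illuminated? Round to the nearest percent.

39%

The Moon has covered 23.2/29.5 of its cycle, so θ ≈ 360° × 23.2/29.5 = 283.1°.
Illuminated fraction = (1 − cos 283.1°)/2 = (1 − 0.227)/2 ≈ 0.387, so 39%.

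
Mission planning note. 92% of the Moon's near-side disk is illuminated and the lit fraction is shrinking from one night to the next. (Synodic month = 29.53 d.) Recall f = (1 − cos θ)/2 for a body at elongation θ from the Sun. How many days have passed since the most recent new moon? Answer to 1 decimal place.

From f = (1 − cos θ)/2: cos θ = 1 − 2×0.92 = -0.840; arccos → 147.1°.
Waning ⇒ past full, so θ = 360° − 147.1° = 212.9°.
Age = 29.53 × 212.9°/360° ≈ 17.46 days.

17.5 days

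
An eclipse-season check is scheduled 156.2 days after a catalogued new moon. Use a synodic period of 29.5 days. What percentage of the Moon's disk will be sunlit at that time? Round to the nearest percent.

64%

156.2 d spans 5 complete synodic months (5 × 29.5 = 147.50 d) plus 8.70 d.
Elongation θ = 360° × 8.70/29.5 ≈ 106.2°.
Illuminated fraction = (1 − cos 106.2°)/2 = (1 − (-0.278))/2 ≈ 0.639, so 64%.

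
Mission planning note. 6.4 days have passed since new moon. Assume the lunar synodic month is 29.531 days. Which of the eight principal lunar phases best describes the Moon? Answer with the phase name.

θ ≈ 360° × 6.4/29.531 = 78°, which falls in the first quarter sector.

first quarter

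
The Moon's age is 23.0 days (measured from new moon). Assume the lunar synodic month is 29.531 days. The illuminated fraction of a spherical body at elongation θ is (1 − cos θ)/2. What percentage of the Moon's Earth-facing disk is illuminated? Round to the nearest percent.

The Moon has covered 23.0/29.531 of its cycle, so θ ≈ 360° × 23.0/29.531 = 280.4°.
Illuminated fraction = (1 − cos 280.4°)/2 = (1 − 0.180)/2 ≈ 0.410, so 41%.

41%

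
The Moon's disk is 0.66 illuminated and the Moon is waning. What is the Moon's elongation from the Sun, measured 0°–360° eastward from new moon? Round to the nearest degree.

cos θ = 1 − 2f = -0.320, giving a principal value of 108.7°.
A waning Moon lies in 180°–360°, so θ = 360° − 108.7° = 251.3°.

251°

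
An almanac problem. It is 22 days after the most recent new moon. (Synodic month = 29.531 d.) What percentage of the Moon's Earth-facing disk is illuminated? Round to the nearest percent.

Elongation θ = 360° × 22/29.531 ≈ 268.2°.
cos 268.2° = (-0.032), so f = (1 − (-0.032))/2 = 0.516, so 52%.

52%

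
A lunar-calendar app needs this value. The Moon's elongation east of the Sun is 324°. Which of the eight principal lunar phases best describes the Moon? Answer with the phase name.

waning crescent

324° lies in the waning crescent sector of the 8-phase cycle.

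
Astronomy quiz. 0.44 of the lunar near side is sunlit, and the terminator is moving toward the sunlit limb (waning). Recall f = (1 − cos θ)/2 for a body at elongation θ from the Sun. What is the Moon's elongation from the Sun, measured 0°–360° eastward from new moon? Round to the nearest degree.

277°

cos θ = 1 − 2f = 0.120, giving a principal value of 83.1°.
Since the Moon is past full (waning), take the reflex angle: θ = 360° − 83.1° = 276.9°.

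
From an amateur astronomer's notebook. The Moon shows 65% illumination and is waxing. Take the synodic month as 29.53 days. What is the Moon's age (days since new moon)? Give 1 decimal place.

8.8 days

From f = (1 − cos θ)/2: cos θ = 1 − 2×0.65 = -0.300; arccos → 107.5°.
Before full moon the principal value applies: θ = 107.5°.
That fraction of the synodic month is 107.5/360 × 29.53 d ≈ 8.81 d.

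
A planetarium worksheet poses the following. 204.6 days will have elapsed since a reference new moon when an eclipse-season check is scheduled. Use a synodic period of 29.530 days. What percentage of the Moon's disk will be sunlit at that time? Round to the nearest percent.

5%

204.6 d spans 6 complete synodic months (6 × 29.530 = 177.18 d) plus 27.42 d.
The Moon has covered 27.42/29.530 of its cycle, so θ ≈ 360° × 27.42/29.530 = 334.3°.
With cos θ = 0.901, the lit fraction is (1 − 0.901)/2 ≈ 0.050, so 5%.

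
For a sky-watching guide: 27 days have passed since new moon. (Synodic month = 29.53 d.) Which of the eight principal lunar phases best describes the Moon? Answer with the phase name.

waning crescent

At 27/29.53 of the cycle, θ ≈ 329° — the waning crescent range.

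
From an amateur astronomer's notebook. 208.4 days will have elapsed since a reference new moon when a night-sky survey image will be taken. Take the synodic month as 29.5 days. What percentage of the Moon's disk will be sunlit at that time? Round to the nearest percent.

4%

208.4/29.5 = 7.064 lunations, so 7 complete cycles and 1.90 d into the next.
The Moon has covered 1.90/29.5 of its cycle, so θ ≈ 360° × 1.90/29.5 = 23.2°.
With cos θ = 0.919, the lit fraction is (1 − 0.919)/2 ≈ 0.040, so 4%.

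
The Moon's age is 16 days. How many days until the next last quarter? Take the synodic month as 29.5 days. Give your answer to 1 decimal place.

Last quarter occurs at elongation 270°, i.e. at age 29.5 × 270/360 = 22.125 d.
That is 22.125 − 16 = 6.125 days ahead.

6.1 days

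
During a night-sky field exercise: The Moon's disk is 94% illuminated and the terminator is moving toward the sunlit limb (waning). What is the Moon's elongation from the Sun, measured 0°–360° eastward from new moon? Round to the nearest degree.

cos θ = 1 − 2f = -0.880, giving a principal value of 151.6°.
A waning Moon lies in 180°–360°, so θ = 360° − 151.6° = 208.4°.

208°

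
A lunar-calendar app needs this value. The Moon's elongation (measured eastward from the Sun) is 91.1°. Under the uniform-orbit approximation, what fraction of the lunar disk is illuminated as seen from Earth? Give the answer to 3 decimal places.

0.510

Half-versine of 91.1°: (1 − (-0.019))/2 = 0.510.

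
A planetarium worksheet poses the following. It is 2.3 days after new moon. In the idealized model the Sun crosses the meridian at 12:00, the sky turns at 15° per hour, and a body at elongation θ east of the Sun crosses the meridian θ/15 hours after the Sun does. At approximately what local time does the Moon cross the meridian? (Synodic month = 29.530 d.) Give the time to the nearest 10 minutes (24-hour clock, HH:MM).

13:50

Elongation θ = 360° × 2.3/29.530 ≈ 28.0°.
At 15° of sky rotation per hour, 28.0° corresponds to a 1.87 h lag.
12:00 + 1.869 h ≈ 13:52 → 13:50 to the nearest ten minutes.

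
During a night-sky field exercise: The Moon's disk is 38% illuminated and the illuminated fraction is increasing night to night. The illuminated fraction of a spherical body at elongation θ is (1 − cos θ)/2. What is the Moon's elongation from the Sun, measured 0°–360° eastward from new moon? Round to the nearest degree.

76°

Invert f = (1 − cos θ)/2 to get cos θ = 1 − 2(0.38) = 0.240, hence θ₀ = arccos 0.240 = 76.1°.
Waxing ⇒ before full, so θ = 76.1°.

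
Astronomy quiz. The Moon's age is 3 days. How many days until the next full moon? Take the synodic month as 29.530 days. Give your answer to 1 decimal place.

11.8 days

Full moon occurs at elongation 180°, i.e. at age 29.530 × 180/360 = 14.765 d.
So 11.765 days remain (14.765 − 3).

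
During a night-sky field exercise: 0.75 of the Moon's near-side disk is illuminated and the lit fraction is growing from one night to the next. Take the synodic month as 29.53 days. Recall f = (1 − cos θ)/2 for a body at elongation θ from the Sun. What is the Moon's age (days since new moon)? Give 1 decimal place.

9.8 days

cos θ = 1 − 2f = -0.500, giving a principal value of 120.0°.
Waxing ⇒ before full, so θ = 120.0°.
Age = 29.53 × 120.0°/360° ≈ 9.84 days.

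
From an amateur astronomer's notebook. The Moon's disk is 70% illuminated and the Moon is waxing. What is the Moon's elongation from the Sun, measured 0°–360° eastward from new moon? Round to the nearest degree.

114°

From f = (1 − cos θ)/2: cos θ = 1 − 2×0.70 = -0.400; arccos → 113.6°.
Waxing ⇒ before full, so θ = 113.6°.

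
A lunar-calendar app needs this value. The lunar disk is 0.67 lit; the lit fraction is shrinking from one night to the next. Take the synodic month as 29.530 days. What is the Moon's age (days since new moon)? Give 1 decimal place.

From f = (1 − cos θ)/2: cos θ = 1 − 2×0.67 = -0.340; arccos → 109.9°.
Since the Moon is past full (waning), take the reflex angle: θ = 360° − 109.9° = 250.1°.
That fraction of the synodic month is 250.1/360 × 29.530 d ≈ 20.52 d.

20.5 days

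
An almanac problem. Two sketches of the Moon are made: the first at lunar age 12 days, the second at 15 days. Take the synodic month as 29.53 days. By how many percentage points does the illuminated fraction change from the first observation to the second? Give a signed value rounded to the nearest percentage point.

+8 pp

θ₁ = 360° × 12/29.53 = 146.3°, f₁ = (1 − cos θ₁)/2 = 0.916.
θ₂ = 360° × 15/29.53 = 182.9°, f₂ = (1 − cos θ₂)/2 = 0.999.
Change = f₂ − f₁ = +0.083 → +8 percentage points.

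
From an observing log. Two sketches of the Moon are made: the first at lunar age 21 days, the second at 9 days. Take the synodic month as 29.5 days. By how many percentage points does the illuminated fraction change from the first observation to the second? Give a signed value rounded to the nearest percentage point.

First observation: θ = 360°·21/29.5 = 256.3°, so f = 0.619.
Second observation: θ = 109.8°, f = 0.670.
Δf = 0.670 − 0.619 = +0.051, i.e. +5 pp.

+5 percentage points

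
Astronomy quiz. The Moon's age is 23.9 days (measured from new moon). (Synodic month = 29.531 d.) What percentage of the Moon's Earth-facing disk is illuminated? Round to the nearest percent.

Phase angle: θ = 360°·(23.9 d)/(29.531 d) = 291.4°.
With cos θ = 0.364, the lit fraction is (1 − 0.364)/2 ≈ 0.318, so 32%.

32%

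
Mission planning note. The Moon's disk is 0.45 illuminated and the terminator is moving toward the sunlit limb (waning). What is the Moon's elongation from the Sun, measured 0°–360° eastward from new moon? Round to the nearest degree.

276°

cos θ = 1 − 2f = 0.100, giving a principal value of 84.3°.
Since the Moon is past full (waning), take the reflex angle: θ = 360° − 84.3° = 275.7°.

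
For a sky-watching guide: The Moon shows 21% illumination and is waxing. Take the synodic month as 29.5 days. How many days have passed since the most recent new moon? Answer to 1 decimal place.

Invert f = (1 − cos θ)/2 to get cos θ = 1 − 2(0.21) = 0.580, hence θ₀ = arccos 0.580 = 54.5°.
Waxing ⇒ before full, so θ = 54.5°.
That fraction of the synodic month is 54.5/360 × 29.5 d ≈ 4.47 d.

4.5 days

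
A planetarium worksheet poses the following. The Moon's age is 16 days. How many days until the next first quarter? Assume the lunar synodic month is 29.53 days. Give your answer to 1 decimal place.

20.9 days

First quarter occurs at elongation 90°, i.e. at age 29.53 × 90/360 = 7.383 d.
This lunation's first quarter (7.383 d) has passed, so add one period: 36.913 − 16 = 20.913 days.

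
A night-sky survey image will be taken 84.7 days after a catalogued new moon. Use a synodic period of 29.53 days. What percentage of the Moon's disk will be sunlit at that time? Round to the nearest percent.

16%

Reduce mod P: 84.7 − 2×29.53 = 25.64 d into the current lunation.
Elongation θ = 360° × 25.64/29.53 ≈ 312.6°.
Illuminated fraction = (1 − cos 312.6°)/2 = (1 − 0.677)/2 ≈ 0.162, so 16%.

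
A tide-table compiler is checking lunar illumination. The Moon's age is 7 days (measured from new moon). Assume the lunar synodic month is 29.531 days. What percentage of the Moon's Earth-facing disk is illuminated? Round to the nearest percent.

46%

Elongation θ = 360° × 7/29.531 ≈ 85.3°.
With cos θ = 0.081, the lit fraction is (1 − 0.081)/2 ≈ 0.459, so 46%.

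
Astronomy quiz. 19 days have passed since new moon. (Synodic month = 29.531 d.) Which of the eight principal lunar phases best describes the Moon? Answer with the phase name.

waning gibbous

θ ≈ 360° × 19/29.531 = 232°, which falls in the waning gibbous sector.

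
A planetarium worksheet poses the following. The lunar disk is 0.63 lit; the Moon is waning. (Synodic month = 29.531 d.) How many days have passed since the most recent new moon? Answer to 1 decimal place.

20.9 days

From f = (1 − cos θ)/2: cos θ = 1 − 2×0.63 = -0.260; arccos → 105.1°.
A waning Moon lies in 180°–360°, so θ = 360° − 105.1° = 254.9°.
At 360°/29.531 d per day, 254.9° corresponds to 20.91 days.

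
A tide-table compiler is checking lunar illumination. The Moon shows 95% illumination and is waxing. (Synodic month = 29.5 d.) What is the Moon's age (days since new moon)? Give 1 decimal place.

cos θ = 1 − 2f = -0.900, giving a principal value of 154.2°.
Waxing ⇒ before full, so θ = 154.2°.
At 360°/29.5 d per day, 154.2° corresponds to 12.63 days.

12.6 days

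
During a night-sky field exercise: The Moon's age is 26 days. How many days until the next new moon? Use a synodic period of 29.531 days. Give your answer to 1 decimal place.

The next new moon completes the synodic month: 29.531 − 26 = 3.531 days.

3.5 days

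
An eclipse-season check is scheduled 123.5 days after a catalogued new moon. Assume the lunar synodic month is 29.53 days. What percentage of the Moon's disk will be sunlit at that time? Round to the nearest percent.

29%

123.5 d spans 4 complete synodic months (4 × 29.53 = 118.12 d) plus 5.38 d.
Phase angle: θ = 360°·(5.38 d)/(29.53 d) = 65.6°.
cos 65.6° = 0.413, so f = (1 − 0.413)/2 = 0.293, so 29%.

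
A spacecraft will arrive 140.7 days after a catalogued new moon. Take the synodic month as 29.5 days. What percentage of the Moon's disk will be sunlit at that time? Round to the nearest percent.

44%

Reduce mod P: 140.7 − 4×29.5 = 22.70 d into the current lunation.
The Moon has covered 22.70/29.5 of its cycle, so θ ≈ 360° × 22.70/29.5 = 277.0°.
Illuminated fraction = (1 − cos 277.0°)/2 = (1 − 0.122)/2 ≈ 0.439, so 44%.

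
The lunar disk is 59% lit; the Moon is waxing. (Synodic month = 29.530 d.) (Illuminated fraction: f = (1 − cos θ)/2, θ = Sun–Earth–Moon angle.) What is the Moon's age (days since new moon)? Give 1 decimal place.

8.2 days

Invert f = (1 − cos θ)/2 to get cos θ = 1 − 2(0.59) = -0.180, hence θ₀ = arccos -0.180 = 100.4°.
Before full moon the principal value applies: θ = 100.4°.
At 360°/29.530 d per day, 100.4° corresponds to 8.23 days.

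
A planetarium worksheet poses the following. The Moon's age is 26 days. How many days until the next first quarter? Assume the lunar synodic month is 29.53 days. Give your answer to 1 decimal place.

First quarter occurs at elongation 90°, i.e. at age 29.53 × 90/360 = 7.383 d.
Already past this cycle's first quarter; the next is at 7.383 + 29.53 = 36.913 d, so 36.913 − 26 = 10.913 days.

10.9 days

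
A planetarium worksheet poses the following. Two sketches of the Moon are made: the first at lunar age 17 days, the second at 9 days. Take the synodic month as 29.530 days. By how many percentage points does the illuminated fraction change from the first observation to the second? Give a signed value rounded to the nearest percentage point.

-28 percentage points

θ₁ = 360° × 17/29.530 = 207.2°, f₁ = (1 − cos θ₁)/2 = 0.945.
θ₂ = 360° × 9/29.530 = 109.7°, f₂ = (1 − cos θ₂)/2 = 0.669.
Change = f₂ − f₁ = -0.276 → -28 percentage points.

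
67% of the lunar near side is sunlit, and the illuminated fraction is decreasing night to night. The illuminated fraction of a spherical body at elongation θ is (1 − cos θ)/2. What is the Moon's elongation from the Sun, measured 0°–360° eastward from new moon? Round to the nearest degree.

250°

cos θ = 1 − 2f = -0.340, giving a principal value of 109.9°.
Since the Moon is past full (waning), take the reflex angle: θ = 360° − 109.9° = 250.1°.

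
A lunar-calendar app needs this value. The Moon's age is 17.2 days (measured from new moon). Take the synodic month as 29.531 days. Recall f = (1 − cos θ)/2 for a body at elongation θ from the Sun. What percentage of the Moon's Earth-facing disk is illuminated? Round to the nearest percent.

The Moon has covered 17.2/29.531 of its cycle, so θ ≈ 360° × 17.2/29.531 = 209.7°.
Illuminated fraction = (1 − cos 209.7°)/2 = (1 − (-0.869))/2 ≈ 0.934, so 93%.

93%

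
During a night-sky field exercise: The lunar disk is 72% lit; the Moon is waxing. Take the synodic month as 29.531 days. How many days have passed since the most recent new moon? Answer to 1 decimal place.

9.5 days

Invert f = (1 − cos θ)/2 to get cos θ = 1 − 2(0.72) = -0.440, hence θ₀ = arccos -0.440 = 116.1°.
Waxing ⇒ before full, so θ = 116.1°.
That fraction of the synodic month is 116.1/360 × 29.531 d ≈ 9.52 d.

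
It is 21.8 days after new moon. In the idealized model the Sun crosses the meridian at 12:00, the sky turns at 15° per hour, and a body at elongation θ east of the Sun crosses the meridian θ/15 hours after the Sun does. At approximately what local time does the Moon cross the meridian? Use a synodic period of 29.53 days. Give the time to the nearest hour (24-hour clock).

06:00

Phase angle: θ = 360°·(21.8 d)/(29.53 d) = 265.8°.
The Moon trails the Sun by θ/15 = 265.8/15 ≈ 17.72 hours.
12:00 + 17.72 h ≈ 05:43 → 06:00 to the nearest hour.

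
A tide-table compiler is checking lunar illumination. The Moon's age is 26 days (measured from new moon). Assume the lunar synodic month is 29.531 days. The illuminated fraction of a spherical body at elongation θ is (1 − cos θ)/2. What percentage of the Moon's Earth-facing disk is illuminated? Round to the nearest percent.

Elongation θ = 360° × 26/29.531 ≈ 317.0°.
With cos θ = 0.731, the lit fraction is (1 − 0.731)/2 ≈ 0.135, so 13%.

13%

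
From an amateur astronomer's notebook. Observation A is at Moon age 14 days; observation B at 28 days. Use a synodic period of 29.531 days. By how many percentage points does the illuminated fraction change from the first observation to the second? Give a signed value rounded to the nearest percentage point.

-97 percentage points

First observation: θ = 360°·14/29.531 = 170.7°, so f = 0.993.
Second observation: θ = 341.3°, f = 0.026.
Δf = 0.026 − 0.993 = -0.967, i.e. -97 pp.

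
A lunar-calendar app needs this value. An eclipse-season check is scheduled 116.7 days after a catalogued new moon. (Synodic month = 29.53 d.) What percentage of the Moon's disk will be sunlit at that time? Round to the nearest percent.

116.7/29.53 = 3.952 lunations, so 3 complete cycles and 28.11 d into the next.
Elongation θ = 360° × 28.11/29.53 ≈ 342.7°.
cos 342.7° = 0.955, so f = (1 − 0.955)/2 = 0.023, so 2%.

2%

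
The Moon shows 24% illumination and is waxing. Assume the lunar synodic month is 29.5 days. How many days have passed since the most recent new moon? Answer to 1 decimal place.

From f = (1 − cos θ)/2: cos θ = 1 − 2×0.24 = 0.520; arccos → 58.7°.
Before full moon the principal value applies: θ = 58.7°.
At 360°/29.5 d per day, 58.7° corresponds to 4.81 days.

4.8 days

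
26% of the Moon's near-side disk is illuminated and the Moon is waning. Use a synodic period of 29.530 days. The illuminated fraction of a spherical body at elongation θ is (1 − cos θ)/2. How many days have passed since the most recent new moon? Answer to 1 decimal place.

cos θ = 1 − 2f = 0.480, giving a principal value of 61.3°.
Waning ⇒ past full, so θ = 360° − 61.3° = 298.7°.
At 360°/29.530 d per day, 298.7° corresponds to 24.50 days.

24.5 days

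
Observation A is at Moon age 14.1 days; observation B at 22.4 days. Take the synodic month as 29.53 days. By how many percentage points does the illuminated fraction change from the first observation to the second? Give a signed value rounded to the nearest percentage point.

-52 percentage points

θ₁ = 360° × 14.1/29.53 = 171.9°, f₁ = (1 − cos θ₁)/2 = 0.995.
θ₂ = 360° × 22.4/29.53 = 273.1°, f₂ = (1 − cos θ₂)/2 = 0.473.
Change = f₂ − f₁ = -0.522 → -52 percentage points.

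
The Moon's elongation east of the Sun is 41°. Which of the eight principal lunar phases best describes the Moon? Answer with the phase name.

waxing crescent

41° lies in the waxing crescent sector of the 8-phase cycle.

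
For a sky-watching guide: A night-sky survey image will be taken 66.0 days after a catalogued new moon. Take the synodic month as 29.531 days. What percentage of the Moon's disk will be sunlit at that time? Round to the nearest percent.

66.0/29.531 = 2.235 lunations, so 2 complete cycles and 6.94 d into the next.
The Moon has covered 6.94/29.531 of its cycle, so θ ≈ 360° × 6.94/29.531 = 84.6°.
cos 84.6° = 0.094, so f = (1 − 0.094)/2 = 0.453, so 45%.

45%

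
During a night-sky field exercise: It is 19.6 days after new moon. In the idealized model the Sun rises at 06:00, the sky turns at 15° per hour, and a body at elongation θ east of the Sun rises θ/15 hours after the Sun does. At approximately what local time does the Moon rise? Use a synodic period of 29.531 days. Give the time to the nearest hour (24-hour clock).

The Moon has covered 19.6/29.531 of its cycle, so θ ≈ 360° × 19.6/29.531 = 238.9°.
The Moon trails the Sun by θ/15 = 238.9/15 ≈ 15.93 hours.
06:00 + 15.93 h ≈ 21:56 → 22:00 to the nearest hour.

22:00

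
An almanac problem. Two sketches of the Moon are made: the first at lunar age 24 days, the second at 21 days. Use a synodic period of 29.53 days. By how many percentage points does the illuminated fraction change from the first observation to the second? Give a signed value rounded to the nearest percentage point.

First observation: θ = 360°·24/29.53 = 292.6°, so f = 0.308.
Second observation: θ = 256.0°, f = 0.621.
Δf = 0.621 − 0.308 = +0.313, i.e. +31 pp.

+31 percentage points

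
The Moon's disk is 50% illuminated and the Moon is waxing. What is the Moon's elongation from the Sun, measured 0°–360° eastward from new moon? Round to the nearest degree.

From f = (1 − cos θ)/2: cos θ = 1 − 2×0.50 = 0.000; arccos → 90.0°.
The Moon is waxing (0°–180°), so θ = 90.0° directly.

90°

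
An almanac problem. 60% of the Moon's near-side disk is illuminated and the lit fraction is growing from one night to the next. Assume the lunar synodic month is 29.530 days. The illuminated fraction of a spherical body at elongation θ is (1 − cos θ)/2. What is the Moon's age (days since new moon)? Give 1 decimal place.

8.3 days

cos θ = 1 − 2f = -0.200, giving a principal value of 101.5°.
The Moon is waxing (0°–180°), so θ = 101.5° directly.
Age = 29.530 × 101.5°/360° ≈ 8.33 days.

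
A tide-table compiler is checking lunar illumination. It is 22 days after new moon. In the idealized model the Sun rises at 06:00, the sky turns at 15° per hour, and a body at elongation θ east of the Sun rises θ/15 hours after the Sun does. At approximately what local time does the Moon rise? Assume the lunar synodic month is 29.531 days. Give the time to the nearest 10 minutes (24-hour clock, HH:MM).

The Moon has covered 22/29.531 of its cycle, so θ ≈ 360° × 22/29.531 = 268.2°.
The Moon trails the Sun by θ/15 = 268.2/15 ≈ 17.88 hours.
06:00 + 17.880 h ≈ 23:53 → 23:50 to the nearest ten minutes.

23:50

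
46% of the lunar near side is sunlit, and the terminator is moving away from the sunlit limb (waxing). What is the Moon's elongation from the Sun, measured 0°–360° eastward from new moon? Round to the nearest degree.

85°

cos θ = 1 − 2f = 0.080, giving a principal value of 85.4°.
Before full moon the principal value applies: θ = 85.4°.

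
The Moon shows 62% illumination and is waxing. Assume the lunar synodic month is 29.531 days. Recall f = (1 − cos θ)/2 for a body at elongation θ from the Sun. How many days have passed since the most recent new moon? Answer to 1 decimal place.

8.5 days

cos θ = 1 − 2f = -0.240, giving a principal value of 103.9°.
The Moon is waxing (0°–180°), so θ = 103.9° directly.
At 360°/29.531 d per day, 103.9° corresponds to 8.52 days.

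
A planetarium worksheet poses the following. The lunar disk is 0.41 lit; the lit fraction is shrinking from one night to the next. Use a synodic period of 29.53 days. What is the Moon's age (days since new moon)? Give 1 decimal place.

23.0 days

Invert f = (1 − cos θ)/2 to get cos θ = 1 − 2(0.41) = 0.180, hence θ₀ = arccos 0.180 = 79.6°.
Since the Moon is past full (waning), take the reflex angle: θ = 360° − 79.6° = 280.4°.
That fraction of the synodic month is 280.4/360 × 29.53 d ≈ 23.00 d.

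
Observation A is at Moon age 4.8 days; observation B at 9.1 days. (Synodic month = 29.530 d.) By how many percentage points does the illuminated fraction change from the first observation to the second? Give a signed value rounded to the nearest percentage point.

θ₁ = 360° × 4.8/29.530 = 58.5°, f₁ = (1 − cos θ₁)/2 = 0.239.
θ₂ = 360° × 9.1/29.530 = 110.9°, f₂ = (1 − cos θ₂)/2 = 0.679.
Change = f₂ − f₁ = +0.440 → +44 percentage points.

+44 pp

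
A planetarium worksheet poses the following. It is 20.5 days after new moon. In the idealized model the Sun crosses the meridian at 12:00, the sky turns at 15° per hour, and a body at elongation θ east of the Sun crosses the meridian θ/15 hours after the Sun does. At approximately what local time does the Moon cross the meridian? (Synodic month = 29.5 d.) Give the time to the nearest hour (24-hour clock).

Phase angle: θ = 360°·(20.5 d)/(29.5 d) = 250.2°.
At 15° of sky rotation per hour, 250.2° corresponds to a 16.68 h lag.
12:00 + 16.68 h ≈ 04:41 → 05:00 to the nearest hour.

05:00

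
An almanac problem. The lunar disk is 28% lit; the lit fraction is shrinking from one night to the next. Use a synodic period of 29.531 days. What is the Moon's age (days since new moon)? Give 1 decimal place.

24.3 days

From f = (1 − cos θ)/2: cos θ = 1 − 2×0.28 = 0.440; arccos → 63.9°.
A waning Moon lies in 180°–360°, so θ = 360° − 63.9° = 296.1°.
At 360°/29.531 d per day, 296.1° corresponds to 24.29 days.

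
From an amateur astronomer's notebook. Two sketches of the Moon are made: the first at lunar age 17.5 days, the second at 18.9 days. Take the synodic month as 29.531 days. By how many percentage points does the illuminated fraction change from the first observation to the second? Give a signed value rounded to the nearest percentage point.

First observation: θ = 360°·17.5/29.531 = 213.3°, so f = 0.918.
Second observation: θ = 230.4°, f = 0.819.
Δf = 0.819 − 0.918 = -0.099, i.e. -10 pp.

-10 percentage points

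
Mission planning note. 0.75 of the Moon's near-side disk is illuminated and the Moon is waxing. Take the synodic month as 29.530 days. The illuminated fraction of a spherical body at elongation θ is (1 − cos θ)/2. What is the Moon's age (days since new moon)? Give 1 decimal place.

9.8 days

From f = (1 − cos θ)/2: cos θ = 1 − 2×0.75 = -0.500; arccos → 120.0°.
Waxing ⇒ before full, so θ = 120.0°.
Age = 29.530 × 120.0°/360° ≈ 9.84 days.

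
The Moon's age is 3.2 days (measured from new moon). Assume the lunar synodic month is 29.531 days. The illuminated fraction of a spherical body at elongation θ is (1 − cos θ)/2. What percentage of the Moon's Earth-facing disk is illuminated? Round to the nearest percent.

The Moon has covered 3.2/29.531 of its cycle, so θ ≈ 360° × 3.2/29.531 = 39.0°.
With cos θ = 0.777, the lit fraction is (1 − 0.777)/2 ≈ 0.111, so 11%.

11%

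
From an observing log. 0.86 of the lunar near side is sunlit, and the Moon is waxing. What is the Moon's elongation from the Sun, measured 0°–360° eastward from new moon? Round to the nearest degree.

136°

Invert f = (1 − cos θ)/2 to get cos θ = 1 − 2(0.86) = -0.720, hence θ₀ = arccos -0.720 = 136.1°.
Before full moon the principal value applies: θ = 136.1°.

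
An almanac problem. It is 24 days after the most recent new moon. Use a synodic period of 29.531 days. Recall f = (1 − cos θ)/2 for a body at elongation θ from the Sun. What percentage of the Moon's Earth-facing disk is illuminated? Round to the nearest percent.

Phase angle: θ = 360°·(24 d)/(29.531 d) = 292.6°.
cos 292.6° = 0.384, so f = (1 − 0.384)/2 = 0.308, so 31%.

31%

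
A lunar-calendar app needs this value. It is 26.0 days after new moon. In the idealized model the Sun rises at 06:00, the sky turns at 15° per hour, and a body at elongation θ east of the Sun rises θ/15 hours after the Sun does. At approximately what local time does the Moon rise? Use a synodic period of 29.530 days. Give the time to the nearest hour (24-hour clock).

Phase angle: θ = 360°·(26.0 d)/(29.530 d) = 317.0°.
At 15° of sky rotation per hour, 317.0° corresponds to a 21.13 h lag.
06:00 + 21.13 h ≈ 03:08 → 03:00 to the nearest hour.

03:00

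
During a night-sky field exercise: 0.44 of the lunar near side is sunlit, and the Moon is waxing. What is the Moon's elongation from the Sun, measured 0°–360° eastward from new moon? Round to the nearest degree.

Invert f = (1 − cos θ)/2 to get cos θ = 1 − 2(0.44) = 0.120, hence θ₀ = arccos 0.120 = 83.1°.
Waxing ⇒ before full, so θ = 83.1°.

83°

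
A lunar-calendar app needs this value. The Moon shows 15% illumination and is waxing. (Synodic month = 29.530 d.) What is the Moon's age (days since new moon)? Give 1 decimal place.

3.7 days

From f = (1 − cos θ)/2: cos θ = 1 − 2×0.15 = 0.700; arccos → 45.6°.
Before full moon the principal value applies: θ = 45.6°.
At 360°/29.530 d per day, 45.6° corresponds to 3.74 days.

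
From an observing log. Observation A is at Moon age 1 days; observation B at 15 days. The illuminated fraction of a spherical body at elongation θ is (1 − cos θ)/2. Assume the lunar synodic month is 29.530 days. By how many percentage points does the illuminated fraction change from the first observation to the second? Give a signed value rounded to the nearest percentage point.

+99 percentage points

θ₁ = 360° × 1/29.530 = 12.2°, f₁ = (1 − cos θ₁)/2 = 0.011.
θ₂ = 360° × 15/29.530 = 182.9°, f₂ = (1 − cos θ₂)/2 = 0.999.
Change = f₂ − f₁ = +0.988 → +99 percentage points.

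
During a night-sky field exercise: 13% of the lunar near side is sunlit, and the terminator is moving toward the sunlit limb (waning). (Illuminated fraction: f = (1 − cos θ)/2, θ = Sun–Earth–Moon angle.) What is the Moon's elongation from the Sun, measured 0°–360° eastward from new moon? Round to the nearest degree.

cos θ = 1 − 2f = 0.740, giving a principal value of 42.3°.
Since the Moon is past full (waning), take the reflex angle: θ = 360° − 42.3° = 317.7°.

318°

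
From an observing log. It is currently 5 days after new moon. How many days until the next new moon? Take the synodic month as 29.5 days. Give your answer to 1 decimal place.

24.5 days

The next new moon completes the synodic month: 29.5 − 5 = 24.500 days.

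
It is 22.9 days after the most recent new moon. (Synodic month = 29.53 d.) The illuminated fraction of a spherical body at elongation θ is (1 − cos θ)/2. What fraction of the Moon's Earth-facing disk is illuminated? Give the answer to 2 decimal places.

0.42

Phase angle: θ = 360°·(22.9 d)/(29.53 d) = 279.2°.
Illuminated fraction = (1 − cos 279.2°)/2 = (1 − 0.159)/2 ≈ 0.420.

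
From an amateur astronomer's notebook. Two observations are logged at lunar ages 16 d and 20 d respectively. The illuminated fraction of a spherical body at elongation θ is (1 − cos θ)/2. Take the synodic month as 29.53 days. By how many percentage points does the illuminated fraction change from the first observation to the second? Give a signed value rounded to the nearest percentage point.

θ₁ = 360° × 16/29.53 = 195.1°, f₁ = (1 − cos θ₁)/2 = 0.983.
θ₂ = 360° × 20/29.53 = 243.8°, f₂ = (1 − cos θ₂)/2 = 0.721.
Change = f₂ − f₁ = -0.262 → -26 percentage points.

-26 percentage points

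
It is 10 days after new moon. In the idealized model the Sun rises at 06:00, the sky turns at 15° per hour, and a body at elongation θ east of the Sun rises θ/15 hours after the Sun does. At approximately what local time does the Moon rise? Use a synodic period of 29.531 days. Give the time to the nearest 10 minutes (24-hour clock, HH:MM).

Elongation θ = 360° × 10/29.531 ≈ 121.9°.
Delay after the Sun = 121.9° / (15°/h) ≈ 8.13 h.
06:00 + 8.127 h ≈ 14:08 → 14:10 to the nearest ten minutes.

14:10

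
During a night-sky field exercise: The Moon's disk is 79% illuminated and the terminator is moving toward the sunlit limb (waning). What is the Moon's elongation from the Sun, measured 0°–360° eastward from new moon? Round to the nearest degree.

235°

cos θ = 1 − 2f = -0.580, giving a principal value of 125.5°.
Since the Moon is past full (waning), take the reflex angle: θ = 360° − 125.5° = 234.5°.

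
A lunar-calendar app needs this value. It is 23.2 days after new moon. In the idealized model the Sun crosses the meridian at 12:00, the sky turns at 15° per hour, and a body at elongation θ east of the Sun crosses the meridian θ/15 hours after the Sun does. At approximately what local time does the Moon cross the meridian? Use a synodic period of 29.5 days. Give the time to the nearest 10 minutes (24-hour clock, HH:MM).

Elongation θ = 360° × 23.2/29.5 ≈ 283.1°.
The Moon trails the Sun by θ/15 = 283.1/15 ≈ 18.87 hours.
12:00 + 18.875 h ≈ 06:52 → 06:50 to the nearest ten minutes.

06:50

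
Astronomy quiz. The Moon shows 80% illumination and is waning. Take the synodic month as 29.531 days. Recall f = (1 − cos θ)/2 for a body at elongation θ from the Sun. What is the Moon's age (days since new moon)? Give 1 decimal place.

cos θ = 1 − 2f = -0.600, giving a principal value of 126.9°.
Waning ⇒ past full, so θ = 360° − 126.9° = 233.1°.
At 360°/29.531 d per day, 233.1° corresponds to 19.12 days.

19.1 days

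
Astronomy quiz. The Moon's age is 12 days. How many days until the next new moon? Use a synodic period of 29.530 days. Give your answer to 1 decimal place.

The next new moon completes the synodic month: 29.530 − 12 = 17.530 days.

17.5 days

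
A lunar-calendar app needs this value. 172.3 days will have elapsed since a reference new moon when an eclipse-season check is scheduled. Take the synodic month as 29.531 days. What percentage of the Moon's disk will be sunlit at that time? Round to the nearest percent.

25%

172.3/29.531 = 5.835 lunations, so 5 complete cycles and 24.65 d into the next.
The Moon has covered 24.65/29.531 of its cycle, so θ ≈ 360° × 24.65/29.531 = 300.4°.
Illuminated fraction = (1 − cos 300.4°)/2 = (1 − 0.507)/2 ≈ 0.247, so 25%.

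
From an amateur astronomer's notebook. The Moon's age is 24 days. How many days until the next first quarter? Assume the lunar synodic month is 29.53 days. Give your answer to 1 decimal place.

12.9 days

First quarter occurs at elongation 90°, i.e. at age 29.53 × 90/360 = 7.383 d.
Already past this cycle's first quarter; the next is at 7.383 + 29.53 = 36.913 d, so 36.913 − 24 = 12.913 days.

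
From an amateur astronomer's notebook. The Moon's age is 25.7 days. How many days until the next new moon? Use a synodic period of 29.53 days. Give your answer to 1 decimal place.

The next new moon completes the synodic month: 29.53 − 25.7 = 3.830 days.

3.8 days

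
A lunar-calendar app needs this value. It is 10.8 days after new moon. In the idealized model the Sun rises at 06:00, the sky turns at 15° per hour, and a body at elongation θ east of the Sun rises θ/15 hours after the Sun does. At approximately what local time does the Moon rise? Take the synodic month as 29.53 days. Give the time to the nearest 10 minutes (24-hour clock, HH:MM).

14:50

Elongation θ = 360° × 10.8/29.53 ≈ 131.7°.
The Moon trails the Sun by θ/15 = 131.7/15 ≈ 8.78 hours.
06:00 + 8.778 h ≈ 14:47 → 14:50 to the nearest ten minutes.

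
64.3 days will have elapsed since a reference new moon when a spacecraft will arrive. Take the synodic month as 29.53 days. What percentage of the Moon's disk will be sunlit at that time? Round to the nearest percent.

Reduce mod P: 64.3 − 2×29.53 = 5.24 d into the current lunation.
Phase angle: θ = 360°·(5.24 d)/(29.53 d) = 63.9°.
cos 63.9° = 0.440, so f = (1 − 0.440)/2 = 0.280, so 28%.

28%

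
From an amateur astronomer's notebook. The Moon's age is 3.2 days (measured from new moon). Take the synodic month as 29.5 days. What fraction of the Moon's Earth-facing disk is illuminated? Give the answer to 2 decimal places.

The Moon has covered 3.2/29.5 of its cycle, so θ ≈ 360° × 3.2/29.5 = 39.1°.
cos 39.1° = 0.777, so f = (1 − 0.777)/2 = 0.112.

0.11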